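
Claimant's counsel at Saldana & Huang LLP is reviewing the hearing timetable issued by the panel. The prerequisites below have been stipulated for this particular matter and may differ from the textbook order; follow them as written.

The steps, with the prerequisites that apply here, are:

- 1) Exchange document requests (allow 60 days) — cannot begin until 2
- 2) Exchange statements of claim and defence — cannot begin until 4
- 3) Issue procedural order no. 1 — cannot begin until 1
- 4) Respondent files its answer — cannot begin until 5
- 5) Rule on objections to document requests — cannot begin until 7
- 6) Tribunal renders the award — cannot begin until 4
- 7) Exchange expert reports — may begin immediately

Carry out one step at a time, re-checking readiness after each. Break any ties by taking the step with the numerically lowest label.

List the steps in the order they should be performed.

7 is the only step with nothing outstanding, so it goes first.
That leaves 5 as the only ready step → 5.
That leaves 4 as the only ready step → 4.
Now 2 and 6 have their prerequisites met. 2 has the earlier label, so 2 next.
1 now also ready, so the ready set is {1, 6}; 1 has the earlier label → 1.
3 and 6 are both available; 3 has the earlier label → 3.
6 needed 4, now all done → 6.

7, 5, 4, 2, 1, 3, 6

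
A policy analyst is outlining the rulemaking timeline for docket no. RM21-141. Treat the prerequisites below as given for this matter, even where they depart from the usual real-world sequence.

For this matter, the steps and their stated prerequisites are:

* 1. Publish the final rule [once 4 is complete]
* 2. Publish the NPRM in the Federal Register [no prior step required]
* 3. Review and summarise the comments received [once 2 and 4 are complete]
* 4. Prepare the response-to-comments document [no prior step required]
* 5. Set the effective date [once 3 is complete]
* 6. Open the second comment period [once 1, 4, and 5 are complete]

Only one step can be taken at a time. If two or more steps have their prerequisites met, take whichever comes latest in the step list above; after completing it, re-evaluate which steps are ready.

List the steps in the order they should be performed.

Nothing is required for 4 and 2. 4 is listed later → 4 first.
1 now also ready, so the ready set is {2, 1}; 2 is listed later → 2.
3 now also ready, so the ready set is {3, 1}; 3 is listed later → 3.
Now 5 and 1 have their prerequisites met. 5 is listed later, so 5 next.
That leaves 1 as the only ready step → 1.
6 is the only step now ready → 6.

4, 2, 3, 5, 1, 6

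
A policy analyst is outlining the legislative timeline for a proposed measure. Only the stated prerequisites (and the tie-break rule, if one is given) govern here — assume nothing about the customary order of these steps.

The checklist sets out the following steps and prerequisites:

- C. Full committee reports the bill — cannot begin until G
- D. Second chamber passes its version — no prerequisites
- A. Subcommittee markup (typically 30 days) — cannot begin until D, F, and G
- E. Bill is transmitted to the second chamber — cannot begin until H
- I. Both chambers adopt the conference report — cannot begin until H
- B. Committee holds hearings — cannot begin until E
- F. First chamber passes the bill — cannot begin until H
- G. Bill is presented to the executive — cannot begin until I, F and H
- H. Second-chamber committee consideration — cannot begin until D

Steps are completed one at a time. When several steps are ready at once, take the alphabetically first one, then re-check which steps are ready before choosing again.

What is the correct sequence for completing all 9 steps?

D has no prerequisites → D first.
H is the only step now ready → H.
Ready: E, F and I. E has the earlier label → E.
B now also ready, so the ready set is {B, F, I}; B has the earlier label → B.
Now F and I have their prerequisites met. F has the earlier label, so F next.
Next only I has its prerequisites met → I.
G is the only step now ready → G.
Ready: A and C. A has the earlier label → A.
C needed G, now all done → C.

D, H, E, B, F, I, G, A, C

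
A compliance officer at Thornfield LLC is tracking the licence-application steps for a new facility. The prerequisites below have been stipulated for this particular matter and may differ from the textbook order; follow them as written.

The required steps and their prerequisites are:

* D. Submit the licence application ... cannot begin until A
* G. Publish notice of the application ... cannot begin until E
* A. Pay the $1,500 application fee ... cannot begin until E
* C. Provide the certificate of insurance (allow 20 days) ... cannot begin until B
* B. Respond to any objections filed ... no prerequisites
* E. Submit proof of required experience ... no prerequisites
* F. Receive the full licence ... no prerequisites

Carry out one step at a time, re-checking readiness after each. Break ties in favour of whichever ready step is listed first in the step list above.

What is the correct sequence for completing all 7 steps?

Nothing is required for B, E and F. B is listed earlier → B first.
C now also ready, so the ready set is {C, E, F}; C is listed earlier → C.
Now E and F have their prerequisites met. E is listed earlier, so E next.
G and A now also ready, so the ready set is {G, A, F}; G is listed earlier → G.
A and F are both available; A is listed earlier → A.
D now also ready, so the ready set is {D, F}; D is listed earlier → D.
Next only F has its prerequisites met → F.

B, C, E, G, A, D, F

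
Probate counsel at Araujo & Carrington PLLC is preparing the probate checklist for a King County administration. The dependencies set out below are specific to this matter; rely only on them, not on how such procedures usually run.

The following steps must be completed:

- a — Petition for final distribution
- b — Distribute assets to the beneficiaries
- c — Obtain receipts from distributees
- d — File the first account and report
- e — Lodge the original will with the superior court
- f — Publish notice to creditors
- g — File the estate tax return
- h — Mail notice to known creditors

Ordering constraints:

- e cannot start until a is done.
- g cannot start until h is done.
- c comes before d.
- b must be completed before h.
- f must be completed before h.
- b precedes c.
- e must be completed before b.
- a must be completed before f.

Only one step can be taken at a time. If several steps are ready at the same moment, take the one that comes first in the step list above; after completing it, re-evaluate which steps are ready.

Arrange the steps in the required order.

Only a has no prerequisites, so it is first.
Now e and f have their prerequisites met. e is listed earlier, so e next.
b now also ready, so the ready set is {b, f}; b is listed earlier → b.
c now also ready, so the ready set is {c, f}; c is listed earlier → c.
d now also ready, so the ready set is {d, f}; d is listed earlier → d.
Next only f has its prerequisites met → f.
That leaves h as the only ready step → h.
g is the only step now ready → g.

a, e, b, c, d, f, h, g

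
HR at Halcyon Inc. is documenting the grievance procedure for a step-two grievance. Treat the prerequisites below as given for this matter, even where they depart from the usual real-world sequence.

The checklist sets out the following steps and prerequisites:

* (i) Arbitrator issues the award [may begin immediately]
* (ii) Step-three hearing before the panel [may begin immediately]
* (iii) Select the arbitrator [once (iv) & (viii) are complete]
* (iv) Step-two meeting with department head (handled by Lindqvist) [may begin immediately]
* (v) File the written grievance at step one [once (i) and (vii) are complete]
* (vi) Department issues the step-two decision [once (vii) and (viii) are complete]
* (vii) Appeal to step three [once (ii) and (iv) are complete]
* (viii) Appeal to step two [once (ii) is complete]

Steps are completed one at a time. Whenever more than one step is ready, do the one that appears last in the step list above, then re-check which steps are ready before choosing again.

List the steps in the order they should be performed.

(iv), (ii), (viii), (vii), (vi), (iii), (i), (v)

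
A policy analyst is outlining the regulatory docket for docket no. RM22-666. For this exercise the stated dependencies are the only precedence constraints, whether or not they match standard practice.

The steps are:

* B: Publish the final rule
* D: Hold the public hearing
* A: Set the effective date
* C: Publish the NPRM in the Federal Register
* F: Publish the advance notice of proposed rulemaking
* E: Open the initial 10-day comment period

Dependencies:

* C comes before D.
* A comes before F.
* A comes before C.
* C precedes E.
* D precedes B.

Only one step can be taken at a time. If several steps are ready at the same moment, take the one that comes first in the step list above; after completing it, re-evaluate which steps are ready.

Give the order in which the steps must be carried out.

A C D B F E

A has no prerequisites → A first.
C and F are both available; C is listed earlier → C.
Ready: D, F and E. D is listed earlier → D.
B now also ready, so the ready set is {B, F, E}; B is listed earlier → B.
Ready: F and E. F is listed earlier → F.
E is the only step now ready → E.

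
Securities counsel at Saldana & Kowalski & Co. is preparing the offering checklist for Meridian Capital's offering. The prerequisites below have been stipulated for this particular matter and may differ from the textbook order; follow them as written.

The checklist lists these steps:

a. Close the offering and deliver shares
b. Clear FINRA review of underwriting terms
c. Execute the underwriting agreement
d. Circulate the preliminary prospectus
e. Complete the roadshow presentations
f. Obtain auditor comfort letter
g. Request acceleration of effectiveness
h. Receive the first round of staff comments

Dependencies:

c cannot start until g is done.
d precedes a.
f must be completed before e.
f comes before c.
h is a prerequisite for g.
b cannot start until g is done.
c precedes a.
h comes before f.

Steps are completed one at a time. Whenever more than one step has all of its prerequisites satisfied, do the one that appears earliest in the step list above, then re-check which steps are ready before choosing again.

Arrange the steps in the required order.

d and h have no prerequisites; d is listed earlier, so d is first.
Next only h has its prerequisites met → h.
f and g are both available; f is listed earlier → f.
e now also ready, so the ready set is {e, g}; e is listed earlier → e.
g needed h, now all done → g.
Ready: b and c. b is listed earlier → b.
c needed f and g, now all done → c.
Next only a has its prerequisites met → a.

d, h, f, e, g, b, c, a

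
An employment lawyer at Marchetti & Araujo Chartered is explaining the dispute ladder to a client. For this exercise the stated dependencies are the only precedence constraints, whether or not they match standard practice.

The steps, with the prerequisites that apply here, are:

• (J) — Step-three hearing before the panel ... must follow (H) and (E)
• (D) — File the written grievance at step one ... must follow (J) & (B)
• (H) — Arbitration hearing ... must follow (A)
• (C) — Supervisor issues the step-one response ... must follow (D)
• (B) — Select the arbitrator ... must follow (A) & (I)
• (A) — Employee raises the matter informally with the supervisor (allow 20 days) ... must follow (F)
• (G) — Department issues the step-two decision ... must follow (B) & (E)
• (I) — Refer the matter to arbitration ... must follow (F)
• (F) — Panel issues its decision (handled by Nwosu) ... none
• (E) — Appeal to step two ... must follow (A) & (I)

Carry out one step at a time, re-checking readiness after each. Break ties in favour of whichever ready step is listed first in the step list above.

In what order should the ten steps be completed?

(F) (A) (H) (I) (B) (E) (J) (D) (C) (G)

(F) is the only step with nothing outstanding, so it goes first.
Now (A) and (I) have their prerequisites met. (A) is listed earlier, so (A) next.
(H) and (I) are both available; (H) is listed earlier → (H).
That leaves (I) as the only ready step → (I).
(B) and (E) are both available; (B) is listed earlier → (B).
That leaves (E) as the only ready step → (E).
Ready: (J) and (G). (J) is listed earlier → (J).
Now (D) and (G) have their prerequisites met. (D) is listed earlier, so (D) next.
(C) now also ready, so the ready set is {(C), (G)}; (C) is listed earlier → (C).
(G) needed (B) and (E), now all done → (G).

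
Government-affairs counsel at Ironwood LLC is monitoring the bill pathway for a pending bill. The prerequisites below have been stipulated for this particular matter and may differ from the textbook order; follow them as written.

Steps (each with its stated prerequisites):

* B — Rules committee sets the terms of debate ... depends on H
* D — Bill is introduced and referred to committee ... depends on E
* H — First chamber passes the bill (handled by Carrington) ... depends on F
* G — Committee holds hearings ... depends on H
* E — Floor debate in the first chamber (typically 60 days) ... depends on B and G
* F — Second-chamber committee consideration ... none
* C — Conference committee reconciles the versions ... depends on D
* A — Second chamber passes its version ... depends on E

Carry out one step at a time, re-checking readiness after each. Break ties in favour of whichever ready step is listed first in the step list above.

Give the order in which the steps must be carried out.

F H B G E D C A

F has no prerequisites → F first.
H needed F, now all done → H.
B and G are both available; B is listed earlier → B.
Next only G has its prerequisites met → G.
That leaves E as the only ready step → E.
Now D and A have their prerequisites met. D is listed earlier, so D next.
C now also ready, so the ready set is {C, A}; C is listed earlier → C.
That leaves A as the only ready step → A.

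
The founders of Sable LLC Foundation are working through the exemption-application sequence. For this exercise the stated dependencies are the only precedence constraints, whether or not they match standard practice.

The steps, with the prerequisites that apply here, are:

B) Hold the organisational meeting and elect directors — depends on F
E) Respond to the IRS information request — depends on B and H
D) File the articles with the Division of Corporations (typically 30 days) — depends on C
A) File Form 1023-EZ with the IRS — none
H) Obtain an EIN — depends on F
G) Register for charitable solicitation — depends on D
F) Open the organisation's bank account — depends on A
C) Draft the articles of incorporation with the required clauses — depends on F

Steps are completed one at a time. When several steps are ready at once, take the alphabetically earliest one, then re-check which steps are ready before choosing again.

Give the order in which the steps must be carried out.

A is the only step with nothing outstanding, so it goes first.
That leaves F as the only ready step → F.
Ready: B, C and H. B has the earlier label → B.
C and H are both available; C has the earlier label → C.
D now also ready, so the ready set is {D, H}; D has the earlier label → D.
G now also ready, so the ready set is {G, H}; G has the earlier label → G.
H needed F, now all done → H.
E is the only step now ready → E.

A F B C D G H E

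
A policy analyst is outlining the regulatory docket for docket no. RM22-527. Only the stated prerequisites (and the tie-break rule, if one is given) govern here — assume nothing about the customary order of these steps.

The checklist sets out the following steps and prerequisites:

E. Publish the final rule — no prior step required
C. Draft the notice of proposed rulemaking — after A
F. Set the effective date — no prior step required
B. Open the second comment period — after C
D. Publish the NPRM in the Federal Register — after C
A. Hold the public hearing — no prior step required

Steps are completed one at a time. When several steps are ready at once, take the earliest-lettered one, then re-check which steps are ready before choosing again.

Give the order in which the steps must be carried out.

A → C → B → D → E → F

A, E and F have no prerequisites; A has the earlier label, so A is first.
C now also ready, so the ready set is {C, E, F}; C has the earlier label → C.
Now B, D, E and F have their prerequisites met. B has the earlier label, so B next.
D, E and F are all available; D has the earlier label → D.
Ready: E and F. E has the earlier label → E.
F is the only step now ready → F.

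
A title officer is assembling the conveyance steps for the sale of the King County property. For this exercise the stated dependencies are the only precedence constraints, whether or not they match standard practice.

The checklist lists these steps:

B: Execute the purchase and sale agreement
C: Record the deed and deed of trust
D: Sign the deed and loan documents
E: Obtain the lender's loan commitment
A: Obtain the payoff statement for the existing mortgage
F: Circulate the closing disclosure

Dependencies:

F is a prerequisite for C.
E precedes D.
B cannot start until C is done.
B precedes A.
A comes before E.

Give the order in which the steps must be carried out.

F, C, B, A, E, D

F is the only step with nothing outstanding, so it goes first.
C needed F, now all done → C.
B needed C, now all done → B.
A needed B, now all done → A.
That leaves E as the only ready step → E.
That leaves D as the only ready step → D.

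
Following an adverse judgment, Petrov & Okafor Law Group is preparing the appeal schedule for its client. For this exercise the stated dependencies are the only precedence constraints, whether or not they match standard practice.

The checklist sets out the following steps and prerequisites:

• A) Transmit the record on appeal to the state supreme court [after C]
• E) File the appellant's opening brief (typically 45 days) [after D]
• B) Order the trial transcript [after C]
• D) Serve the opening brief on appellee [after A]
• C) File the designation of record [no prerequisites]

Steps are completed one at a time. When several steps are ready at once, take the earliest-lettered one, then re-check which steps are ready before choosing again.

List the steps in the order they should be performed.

C, A, B, D, E

Only C has no prerequisites, so it is first.
A and B are both available; A has the earlier label → A.
D now also ready, so the ready set is {B, D}; B has the earlier label → B.
D is the only step now ready → D.
E needed D, now all done → E.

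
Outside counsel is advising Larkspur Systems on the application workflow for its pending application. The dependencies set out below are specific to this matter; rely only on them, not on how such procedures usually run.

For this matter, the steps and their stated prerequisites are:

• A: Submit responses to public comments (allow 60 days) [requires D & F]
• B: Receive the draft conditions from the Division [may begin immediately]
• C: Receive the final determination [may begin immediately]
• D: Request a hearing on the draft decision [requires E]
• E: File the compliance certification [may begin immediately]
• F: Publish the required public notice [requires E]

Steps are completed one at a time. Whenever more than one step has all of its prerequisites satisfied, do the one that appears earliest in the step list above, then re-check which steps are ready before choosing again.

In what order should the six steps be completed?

B C E D F A

Nothing is required for B, C and E. B is listed earlier → B first.
Now C and E have their prerequisites met. C is listed earlier, so C next.
Next only E has its prerequisites met → E.
D and F are both available; D is listed earlier → D.
That leaves F as the only ready step → F.
A needed D and F, now all done → A.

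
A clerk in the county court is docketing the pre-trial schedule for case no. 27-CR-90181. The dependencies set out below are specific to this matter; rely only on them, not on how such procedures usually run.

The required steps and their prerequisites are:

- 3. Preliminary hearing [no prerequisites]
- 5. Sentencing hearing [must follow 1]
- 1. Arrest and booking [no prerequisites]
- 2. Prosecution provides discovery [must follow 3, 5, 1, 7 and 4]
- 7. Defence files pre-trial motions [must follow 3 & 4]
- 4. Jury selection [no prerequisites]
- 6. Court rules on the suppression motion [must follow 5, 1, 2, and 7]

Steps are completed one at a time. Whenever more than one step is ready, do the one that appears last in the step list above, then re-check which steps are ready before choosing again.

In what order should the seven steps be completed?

Nothing is required for 4, 1 and 3. 4 is listed later → 4 first.
Now 1 and 3 have their prerequisites met. 1 is listed later, so 1 next.
5 now also ready, so the ready set is {5, 3}; 5 is listed later → 5.
That leaves 3 as the only ready step → 3.
That leaves 7 as the only ready step → 7.
Next only 2 has its prerequisites met → 2.
Next only 6 has its prerequisites met → 6.

4, 1, 5, 3, 7, 2, 6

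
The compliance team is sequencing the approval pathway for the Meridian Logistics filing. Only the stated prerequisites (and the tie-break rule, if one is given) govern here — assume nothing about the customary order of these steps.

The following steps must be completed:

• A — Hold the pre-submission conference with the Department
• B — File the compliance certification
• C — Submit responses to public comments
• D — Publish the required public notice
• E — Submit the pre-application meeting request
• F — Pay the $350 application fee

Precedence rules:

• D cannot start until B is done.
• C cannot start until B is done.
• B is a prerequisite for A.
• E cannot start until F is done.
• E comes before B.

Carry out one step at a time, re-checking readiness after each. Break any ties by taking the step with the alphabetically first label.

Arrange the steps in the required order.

F, E, B, A, C, D

Only F has no prerequisites, so it is first.
That leaves E as the only ready step → E.
B is the only step now ready → B.
Now A, C and D have their prerequisites met. A has the earlier label, so A next.
C and D are both available; C has the earlier label → C.
Next only D has its prerequisites met → D.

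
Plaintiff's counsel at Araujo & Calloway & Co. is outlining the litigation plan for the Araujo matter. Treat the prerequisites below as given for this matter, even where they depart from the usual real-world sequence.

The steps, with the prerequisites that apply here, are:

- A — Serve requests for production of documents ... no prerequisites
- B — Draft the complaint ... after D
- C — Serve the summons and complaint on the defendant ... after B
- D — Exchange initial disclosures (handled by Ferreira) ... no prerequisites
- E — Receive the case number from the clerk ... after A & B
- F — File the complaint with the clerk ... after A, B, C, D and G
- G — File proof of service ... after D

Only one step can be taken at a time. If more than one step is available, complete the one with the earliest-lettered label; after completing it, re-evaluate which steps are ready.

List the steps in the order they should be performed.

A → D → B → C → E → G → F

A and D have no prerequisites; A has the earlier label, so A is first.
Next only D has its prerequisites met → D.
B and G are both available; B has the earlier label → B.
C and E now also ready, so the ready set is {C, E, G}; C has the earlier label → C.
Ready: E and G. E has the earlier label → E.
G is the only step now ready → G.
F needed A, B, C, D and G, now all done → F.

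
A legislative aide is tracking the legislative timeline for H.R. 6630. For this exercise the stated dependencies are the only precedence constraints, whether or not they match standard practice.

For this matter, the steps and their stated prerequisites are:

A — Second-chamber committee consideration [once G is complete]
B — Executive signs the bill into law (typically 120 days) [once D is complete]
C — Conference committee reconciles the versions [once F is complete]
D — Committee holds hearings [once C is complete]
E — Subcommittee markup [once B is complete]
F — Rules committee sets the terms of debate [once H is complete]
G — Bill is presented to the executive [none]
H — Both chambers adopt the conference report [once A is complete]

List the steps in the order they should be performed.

Only G has no prerequisites, so it is first.
That leaves A as the only ready step → A.
H needed A, now all done → H.
F needed H, now all done → F.
C needed F, now all done → C.
Next only D has its prerequisites met → D.
Next only B has its prerequisites met → B.
That leaves E as the only ready step → E.

G, A, H, F, C, D, B, E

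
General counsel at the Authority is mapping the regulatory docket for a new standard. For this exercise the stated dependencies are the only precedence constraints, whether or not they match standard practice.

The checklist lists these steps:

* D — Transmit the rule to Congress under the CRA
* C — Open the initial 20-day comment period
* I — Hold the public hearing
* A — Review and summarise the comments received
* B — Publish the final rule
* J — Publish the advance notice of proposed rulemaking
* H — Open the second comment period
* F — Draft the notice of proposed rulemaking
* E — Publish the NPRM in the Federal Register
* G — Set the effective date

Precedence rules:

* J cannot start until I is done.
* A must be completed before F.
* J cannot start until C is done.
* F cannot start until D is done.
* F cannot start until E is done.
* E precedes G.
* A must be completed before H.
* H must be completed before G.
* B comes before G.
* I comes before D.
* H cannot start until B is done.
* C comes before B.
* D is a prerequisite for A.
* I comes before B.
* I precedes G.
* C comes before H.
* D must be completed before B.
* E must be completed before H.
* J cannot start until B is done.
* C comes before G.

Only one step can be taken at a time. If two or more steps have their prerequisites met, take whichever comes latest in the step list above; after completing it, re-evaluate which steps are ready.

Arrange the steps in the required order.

E, I, C, D, B, J, A, F, H, G

E, I and C have no prerequisites; E is listed later, so E is first.
I and C are both available; I is listed later → I.
D now also ready, so the ready set is {C, D}; C is listed later → C.
That leaves D as the only ready step → D.
Now B and A have their prerequisites met. B is listed later, so B next.
J now also ready, so the ready set is {J, A}; J is listed later → J.
A needed D, now all done → A.
Ready: F and H. F is listed later → F.
That leaves H as the only ready step → H.
G is the only step now ready → G.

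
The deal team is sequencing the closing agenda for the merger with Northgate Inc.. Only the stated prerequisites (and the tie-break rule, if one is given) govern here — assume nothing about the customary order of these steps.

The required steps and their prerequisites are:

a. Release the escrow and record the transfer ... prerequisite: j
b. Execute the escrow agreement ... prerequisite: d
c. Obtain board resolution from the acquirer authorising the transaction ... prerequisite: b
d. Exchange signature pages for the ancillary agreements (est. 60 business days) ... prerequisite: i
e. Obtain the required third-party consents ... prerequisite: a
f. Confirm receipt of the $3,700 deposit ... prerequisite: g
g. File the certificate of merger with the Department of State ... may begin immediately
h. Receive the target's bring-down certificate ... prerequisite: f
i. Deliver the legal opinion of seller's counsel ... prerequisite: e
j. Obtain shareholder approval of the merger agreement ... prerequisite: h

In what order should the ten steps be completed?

g → f → h → j → a → e → i → d → b → c

g has no prerequisites → g first.
f needed g, now all done → f.
h is the only step now ready → h.
j needed h, now all done → j.
a needed j, now all done → a.
Next only e has its prerequisites met → e.
i is the only step now ready → i.
d is the only step now ready → d.
b needed d, now all done → b.
That leaves c as the only ready step → c.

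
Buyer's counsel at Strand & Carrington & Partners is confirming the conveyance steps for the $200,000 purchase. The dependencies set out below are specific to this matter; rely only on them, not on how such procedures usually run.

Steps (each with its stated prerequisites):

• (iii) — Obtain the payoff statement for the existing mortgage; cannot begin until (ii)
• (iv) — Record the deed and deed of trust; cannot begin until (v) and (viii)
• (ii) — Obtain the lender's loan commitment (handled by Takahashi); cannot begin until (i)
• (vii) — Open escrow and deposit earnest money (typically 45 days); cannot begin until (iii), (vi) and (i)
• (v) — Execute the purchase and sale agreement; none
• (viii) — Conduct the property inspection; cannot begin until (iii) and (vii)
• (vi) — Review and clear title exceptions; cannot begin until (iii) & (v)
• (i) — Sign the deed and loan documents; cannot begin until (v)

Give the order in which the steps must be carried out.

(v), (i), (ii), (iii), (vi), (vii), (viii), (iv)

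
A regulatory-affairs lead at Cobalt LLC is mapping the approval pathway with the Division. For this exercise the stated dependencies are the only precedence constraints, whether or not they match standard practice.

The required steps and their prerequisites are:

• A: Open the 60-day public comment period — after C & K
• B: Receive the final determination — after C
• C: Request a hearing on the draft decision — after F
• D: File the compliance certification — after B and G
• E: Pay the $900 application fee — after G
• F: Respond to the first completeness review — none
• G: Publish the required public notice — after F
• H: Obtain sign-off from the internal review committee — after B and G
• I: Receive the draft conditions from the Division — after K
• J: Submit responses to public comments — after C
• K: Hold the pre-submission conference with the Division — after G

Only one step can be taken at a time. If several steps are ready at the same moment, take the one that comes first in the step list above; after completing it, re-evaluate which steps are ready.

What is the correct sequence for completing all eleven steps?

Only F has no prerequisites, so it is first.
C and G are both available; C is listed earlier → C.
B and J now also ready, so the ready set is {B, G, J}; B is listed earlier → B.
Ready: G and J. G is listed earlier → G.
Now D, E, H, J and K have their prerequisites met. D is listed earlier, so D next.
Now E, H, J and K have their prerequisites met. E is listed earlier, so E next.
Ready: H, J and K. H is listed earlier → H.
J and K are both available; J is listed earlier → J.
Next only K has its prerequisites met → K.
Now A and I have their prerequisites met. A is listed earlier, so A next.
I needed K, now all done → I.

F, C, B, G, D, E, H, J, K, A, I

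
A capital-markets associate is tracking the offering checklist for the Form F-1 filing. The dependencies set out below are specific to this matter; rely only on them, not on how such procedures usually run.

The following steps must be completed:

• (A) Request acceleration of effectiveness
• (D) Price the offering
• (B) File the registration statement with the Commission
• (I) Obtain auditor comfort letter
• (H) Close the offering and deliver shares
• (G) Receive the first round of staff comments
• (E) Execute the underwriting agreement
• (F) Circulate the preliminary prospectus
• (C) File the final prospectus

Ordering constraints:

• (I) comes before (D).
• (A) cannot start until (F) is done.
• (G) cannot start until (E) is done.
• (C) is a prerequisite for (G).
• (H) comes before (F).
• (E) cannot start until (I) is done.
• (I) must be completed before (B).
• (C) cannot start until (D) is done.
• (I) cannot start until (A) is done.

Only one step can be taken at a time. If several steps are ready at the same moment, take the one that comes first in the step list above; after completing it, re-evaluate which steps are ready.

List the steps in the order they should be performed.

(H) → (F) → (A) → (I) → (D) → (B) → (E) → (C) → (G)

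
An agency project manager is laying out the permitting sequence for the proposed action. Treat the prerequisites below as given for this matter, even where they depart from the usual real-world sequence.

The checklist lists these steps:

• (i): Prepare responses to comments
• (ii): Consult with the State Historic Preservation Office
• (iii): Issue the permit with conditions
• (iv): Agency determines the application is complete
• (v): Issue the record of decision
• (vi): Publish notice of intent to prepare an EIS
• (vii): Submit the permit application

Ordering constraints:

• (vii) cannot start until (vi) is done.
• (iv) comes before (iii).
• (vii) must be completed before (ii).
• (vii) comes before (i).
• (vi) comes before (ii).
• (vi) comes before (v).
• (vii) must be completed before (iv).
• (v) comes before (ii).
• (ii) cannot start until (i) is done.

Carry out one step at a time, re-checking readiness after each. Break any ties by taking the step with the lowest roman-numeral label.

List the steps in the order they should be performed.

(vi), (v), (vii), (i), (ii), (iv), (iii)

(vi) has no prerequisites → (vi) first.
Ready: (v) and (vii). (v) has the earlier label → (v).
That leaves (vii) as the only ready step → (vii).
Ready: (i) and (iv). (i) has the earlier label → (i).
(ii) now also ready, so the ready set is {(ii), (iv)}; (ii) has the earlier label → (ii).
(iv) needed (vii), now all done → (iv).
(iii) needed (iv), now all done → (iii).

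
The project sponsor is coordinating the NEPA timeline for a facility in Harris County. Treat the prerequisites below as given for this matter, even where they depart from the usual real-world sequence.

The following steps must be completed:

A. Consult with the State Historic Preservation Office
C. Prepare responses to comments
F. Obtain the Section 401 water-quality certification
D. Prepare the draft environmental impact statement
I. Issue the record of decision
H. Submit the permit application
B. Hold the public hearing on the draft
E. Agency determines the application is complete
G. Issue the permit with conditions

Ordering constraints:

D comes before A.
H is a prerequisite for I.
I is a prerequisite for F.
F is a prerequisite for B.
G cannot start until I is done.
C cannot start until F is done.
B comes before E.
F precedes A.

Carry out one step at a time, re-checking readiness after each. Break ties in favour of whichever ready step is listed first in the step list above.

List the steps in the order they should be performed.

D and H have no prerequisites; D is listed earlier, so D is first.
That leaves H as the only ready step → H.
I needed H, now all done → I.
F and G are both available; F is listed earlier → F.
A, C and B now also ready, so the ready set is {A, C, B, G}; A is listed earlier → A.
Ready: C, B and G. C is listed earlier → C.
B and G are both available; B is listed earlier → B.
E and G are both available; E is listed earlier → E.
Next only G has its prerequisites met → G.

D, H, I, F, A, C, B, E, G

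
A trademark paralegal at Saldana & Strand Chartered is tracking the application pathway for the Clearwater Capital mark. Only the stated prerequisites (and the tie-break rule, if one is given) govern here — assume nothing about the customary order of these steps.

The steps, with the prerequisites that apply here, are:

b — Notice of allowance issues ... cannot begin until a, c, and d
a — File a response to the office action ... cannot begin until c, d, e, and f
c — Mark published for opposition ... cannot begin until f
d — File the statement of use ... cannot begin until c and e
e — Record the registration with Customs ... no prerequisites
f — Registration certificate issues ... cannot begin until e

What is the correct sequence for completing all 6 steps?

e → f → c → d → a → b

e has no prerequisites → e first.
That leaves f as the only ready step → f.
Next only c has its prerequisites met → c.
d needed c and e, now all done → d.
a is the only step now ready → a.
b needed a, c and d, now all done → b.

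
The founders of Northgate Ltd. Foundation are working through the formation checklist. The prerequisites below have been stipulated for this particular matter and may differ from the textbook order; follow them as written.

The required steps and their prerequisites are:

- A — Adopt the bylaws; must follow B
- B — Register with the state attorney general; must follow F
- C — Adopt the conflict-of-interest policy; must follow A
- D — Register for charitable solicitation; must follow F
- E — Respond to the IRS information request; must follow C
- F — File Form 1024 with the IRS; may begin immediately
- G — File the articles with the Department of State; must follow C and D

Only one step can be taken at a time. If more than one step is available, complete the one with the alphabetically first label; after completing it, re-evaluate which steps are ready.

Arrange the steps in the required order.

F, B, A, C, D, E, G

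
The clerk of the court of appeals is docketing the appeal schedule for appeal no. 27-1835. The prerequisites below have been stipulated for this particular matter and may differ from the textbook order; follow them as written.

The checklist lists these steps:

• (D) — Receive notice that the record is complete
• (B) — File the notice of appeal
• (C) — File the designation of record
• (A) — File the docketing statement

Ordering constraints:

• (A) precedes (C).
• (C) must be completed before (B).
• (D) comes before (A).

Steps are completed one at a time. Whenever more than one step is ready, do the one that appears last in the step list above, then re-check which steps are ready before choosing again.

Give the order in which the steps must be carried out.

(D) → (A) → (C) → (B)

(D) has no prerequisites → (D) first.
Next only (A) has its prerequisites met → (A).
That leaves (C) as the only ready step → (C).
(B) needed (C), now all done → (B).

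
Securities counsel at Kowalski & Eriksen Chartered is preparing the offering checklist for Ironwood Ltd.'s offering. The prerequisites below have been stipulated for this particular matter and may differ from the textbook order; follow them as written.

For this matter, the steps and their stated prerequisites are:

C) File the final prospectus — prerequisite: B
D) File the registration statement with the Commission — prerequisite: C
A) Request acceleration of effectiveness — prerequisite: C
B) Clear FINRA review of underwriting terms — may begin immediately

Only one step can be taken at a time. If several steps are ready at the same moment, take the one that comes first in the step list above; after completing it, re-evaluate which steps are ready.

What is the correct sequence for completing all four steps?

B is the only step with nothing outstanding, so it goes first.
That leaves C as the only ready step → C.
Now D and A have their prerequisites met. D is listed earlier, so D next.
A needed C, now all done → A.

B C D A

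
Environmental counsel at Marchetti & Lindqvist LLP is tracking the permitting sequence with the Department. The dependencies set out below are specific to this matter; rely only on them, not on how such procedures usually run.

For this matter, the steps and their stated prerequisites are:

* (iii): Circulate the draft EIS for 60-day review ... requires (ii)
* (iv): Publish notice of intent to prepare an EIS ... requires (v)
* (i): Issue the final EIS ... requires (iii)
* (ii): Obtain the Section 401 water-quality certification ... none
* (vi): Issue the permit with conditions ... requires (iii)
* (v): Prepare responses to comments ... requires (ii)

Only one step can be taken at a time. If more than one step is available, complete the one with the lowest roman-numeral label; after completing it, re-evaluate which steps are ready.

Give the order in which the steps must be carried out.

(ii) is the only step with nothing outstanding, so it goes first.
Now (iii) and (v) have their prerequisites met. (iii) has the earlier label, so (iii) next.
Ready: (i), (v) and (vi). (i) has the earlier label → (i).
(v) and (vi) are both available; (v) has the earlier label → (v).
Ready: (iv) and (vi). (iv) has the earlier label → (iv).
(vi) needed (iii), now all done → (vi).

(ii) (iii) (i) (v) (iv) (vi)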